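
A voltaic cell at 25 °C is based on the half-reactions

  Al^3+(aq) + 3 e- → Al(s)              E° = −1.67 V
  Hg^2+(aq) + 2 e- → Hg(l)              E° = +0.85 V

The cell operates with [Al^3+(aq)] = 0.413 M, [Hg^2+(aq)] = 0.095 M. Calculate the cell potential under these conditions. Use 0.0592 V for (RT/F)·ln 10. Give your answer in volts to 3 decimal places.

+2.497 V

The Hg²⁺/Hg couple has the more positive E°, so it is the cathode; Al³⁺/Al is the anode.
The standard potential is +0.85 − (−1.67) = +2.52 V and the balanced reaction transfers n = 6 electrons.
The balanced reaction is 3 Hg^2+(aq) + 2 Al(s) → 3 Hg(l) + 2 Al^3+(aq), so Q = [Al^3+(aq)]^2 / [Hg^2+(aq)]^3 = 199 and log Q = 2.299.
Applying E = E° − (RT ln10/nF)·log Q gives +2.52 − (0.0592/6)(2.299) = +2.497 V.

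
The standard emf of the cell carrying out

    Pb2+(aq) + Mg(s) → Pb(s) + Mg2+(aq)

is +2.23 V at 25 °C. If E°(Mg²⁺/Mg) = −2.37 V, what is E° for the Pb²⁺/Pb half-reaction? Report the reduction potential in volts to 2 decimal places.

−0.14 V

In the reaction as written the Pb²⁺/Pb couple is reduced (cathode) and Mg²⁺/Mg is oxidized (anode), so E°cell = E°(Pb²⁺/Pb) − E°(Mg²⁺/Mg).
E°(Pb²⁺/Pb) = E°cell + E°(anode) = +2.23 + (−2.37) = −0.14 V.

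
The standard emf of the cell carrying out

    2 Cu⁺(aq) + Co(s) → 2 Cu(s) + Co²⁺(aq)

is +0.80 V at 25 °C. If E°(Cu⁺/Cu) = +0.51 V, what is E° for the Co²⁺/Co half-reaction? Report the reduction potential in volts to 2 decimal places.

−0.29 V

In the reaction as written the Cu⁺/Cu couple is reduced (cathode) and Co²⁺/Co is oxidized (anode), so E°cell = E°(Cu⁺/Cu) − E°(Co²⁺/Co).
E°(Co²⁺/Co) = E°(cathode) − E°cell = +0.51 − (+0.80) = −0.29 V.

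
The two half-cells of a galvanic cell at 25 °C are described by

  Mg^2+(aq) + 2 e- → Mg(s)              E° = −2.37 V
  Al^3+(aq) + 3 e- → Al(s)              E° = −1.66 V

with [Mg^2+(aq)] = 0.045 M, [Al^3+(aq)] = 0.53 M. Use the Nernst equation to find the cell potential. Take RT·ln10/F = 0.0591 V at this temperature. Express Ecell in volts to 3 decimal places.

+0.744 V

The Al³⁺/Al couple has the more positive E°, so it is the cathode; Mg²⁺/Mg is the anode.
E°cell = −1.66 − (−2.37) = +0.71 V, with n = 6 electrons transferred.
The balanced reaction is 2 Al^3+(aq) + 3 Mg(s) → 2 Al(s) + 3 Mg^2+(aq), so Q = [Mg^2+(aq)]^3 / [Al^3+(aq)]^2 = 0.000324 and log Q = −3.489.
E = E° − (0.0591/n)·log Q = +0.71 − (0.0591/6)(−3.489) = +0.744 V.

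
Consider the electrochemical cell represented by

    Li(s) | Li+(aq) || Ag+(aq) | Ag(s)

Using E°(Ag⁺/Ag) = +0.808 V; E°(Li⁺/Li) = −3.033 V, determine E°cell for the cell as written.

By convention the left-hand electrode in cell notation is the anode (oxidation) and the right-hand electrode is the cathode (reduction).
E°cell = E°(right) − E°(left) = +0.808 − (−3.033) = +3.841 V.

+3.841 V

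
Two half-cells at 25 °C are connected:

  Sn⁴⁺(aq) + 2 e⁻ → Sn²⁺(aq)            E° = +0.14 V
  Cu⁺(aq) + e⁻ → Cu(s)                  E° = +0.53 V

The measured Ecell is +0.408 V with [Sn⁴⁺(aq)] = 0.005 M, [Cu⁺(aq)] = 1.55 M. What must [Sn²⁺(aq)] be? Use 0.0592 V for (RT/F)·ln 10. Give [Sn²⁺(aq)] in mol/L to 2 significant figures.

Cu⁺/Cu is the cathode (higher E°); E°cell = +0.53 − (+0.14) = +0.39 V with n = 2.
From the Nernst equation, log Q = n(E° − E)/0.0592 = 2·(+0.39 − (+0.408))/0.0592 = −0.608.
Balancing electrons gives 2 Cu⁺(aq) + Sn²⁺(aq) → 2 Cu(s) + Sn⁴⁺(aq); thus Q = [Sn⁴⁺(aq)] / ([Cu⁺(aq)]^2·[Sn²⁺(aq)]).
Substituting the known concentrations and solving, log [Sn²⁺(aq)] = −2.074 and [Sn²⁺(aq)] = 0.0084 M.

0.0084 M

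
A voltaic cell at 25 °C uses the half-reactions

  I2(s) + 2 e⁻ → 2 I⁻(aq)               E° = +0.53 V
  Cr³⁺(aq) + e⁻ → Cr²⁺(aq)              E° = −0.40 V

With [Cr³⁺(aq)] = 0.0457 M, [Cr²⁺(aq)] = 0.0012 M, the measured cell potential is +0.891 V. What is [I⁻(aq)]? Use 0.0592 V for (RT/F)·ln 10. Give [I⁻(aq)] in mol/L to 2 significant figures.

With I₂/I⁻ at the cathode and Cr³⁺/Cr²⁺ at the anode, E°cell = +0.53 − (−0.40) = +0.93 V (n = 2).
Since E = E° − (0.0592/n)·log Q, log Q = n(E° − E)/0.0592 = 1.318.
The balanced reaction is I2(s) + 2 Cr²⁺(aq) → 2 I⁻(aq) + 2 Cr³⁺(aq), so Q = ([I⁻(aq)]^2·[Cr³⁺(aq)]^2) / [Cr²⁺(aq)]^2.
Substituting the known concentrations and solving, log [I⁻(aq)] = −0.922 and [I⁻(aq)] = 0.12 M.

0.12 M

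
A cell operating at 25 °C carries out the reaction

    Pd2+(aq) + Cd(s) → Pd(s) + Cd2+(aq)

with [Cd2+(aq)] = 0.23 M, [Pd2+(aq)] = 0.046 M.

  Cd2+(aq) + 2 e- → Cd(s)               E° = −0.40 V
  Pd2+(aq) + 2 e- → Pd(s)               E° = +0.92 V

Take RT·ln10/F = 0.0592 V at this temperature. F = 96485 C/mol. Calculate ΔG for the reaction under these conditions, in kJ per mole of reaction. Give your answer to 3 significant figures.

E°cell = +0.92 − (−0.40) = +1.32 V; the balanced reaction transfers n = 2 electrons.
Q = [Cd2+(aq)] / [Pd2+(aq)] = 5, so log Q = 0.699 and E = +1.32 − (0.0592/2)(0.699) = +1.2993 V.
ΔG = −nFE = −(2)(96485)(+1.2993) J/mol = −251 kJ/mol.

−251 kJ/mol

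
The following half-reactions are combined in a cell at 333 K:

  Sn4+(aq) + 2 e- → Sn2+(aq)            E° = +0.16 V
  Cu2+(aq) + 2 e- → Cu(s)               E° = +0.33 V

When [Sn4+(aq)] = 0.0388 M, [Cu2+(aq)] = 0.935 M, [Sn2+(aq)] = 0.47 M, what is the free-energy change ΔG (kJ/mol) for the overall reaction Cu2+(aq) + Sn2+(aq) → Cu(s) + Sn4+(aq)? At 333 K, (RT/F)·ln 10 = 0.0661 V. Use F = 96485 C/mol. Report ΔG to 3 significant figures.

−39.5 kJ/mol

With Cu²⁺/Cu reduced at the cathode, E°cell = +0.33 − (+0.16) = +0.17 V and n = 2.
The reaction quotient is [Sn4+(aq)] / ([Cu2+(aq)]·[Sn2+(aq)]) = 0.0883; by Nernst, E = +0.17 − (0.0661/2)(−1.054) = +0.2048 V.
Then ΔG = −nFE = −2 × 96485 × +0.2048 J/mol = −39.5 kJ/mol.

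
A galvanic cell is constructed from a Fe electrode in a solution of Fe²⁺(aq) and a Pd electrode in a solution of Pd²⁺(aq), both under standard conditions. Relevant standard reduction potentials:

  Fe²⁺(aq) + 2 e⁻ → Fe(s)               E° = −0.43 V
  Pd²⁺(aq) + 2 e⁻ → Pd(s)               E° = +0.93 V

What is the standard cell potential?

The Pd²⁺/Pd couple has the higher E°, so Pd ion is reduced (cathode) and Fe is oxidized (anode).
E°cell = E°(cathode) − E°(anode) = +0.93 − (−0.43) = +1.36 V.

+1.36 V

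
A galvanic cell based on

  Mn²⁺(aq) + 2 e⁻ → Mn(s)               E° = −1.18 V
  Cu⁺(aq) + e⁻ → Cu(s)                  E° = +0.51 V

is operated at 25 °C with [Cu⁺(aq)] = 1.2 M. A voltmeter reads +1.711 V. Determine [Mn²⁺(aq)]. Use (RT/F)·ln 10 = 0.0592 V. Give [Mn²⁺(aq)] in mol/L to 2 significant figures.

0.28 M

The Cu⁺/Cu couple has the larger reduction potential, so it is the cathode: E°cell = +0.51 − (−1.18) = +1.69 V and n = 2.
Rearranging E = E° − (0.0592/n)·log Q gives log Q = 2(+1.69 − (+1.711))/0.0592 = −0.709.
The balanced reaction is 2 Cu⁺(aq) + Mn(s) → 2 Cu(s) + Mn²⁺(aq), so Q = [Mn²⁺(aq)] / [Cu⁺(aq)]^2.
Isolating [Mn²⁺(aq)] in Q = 10^{−0.709} yields log [Mn²⁺(aq)] = −0.551, i.e. 0.28 M.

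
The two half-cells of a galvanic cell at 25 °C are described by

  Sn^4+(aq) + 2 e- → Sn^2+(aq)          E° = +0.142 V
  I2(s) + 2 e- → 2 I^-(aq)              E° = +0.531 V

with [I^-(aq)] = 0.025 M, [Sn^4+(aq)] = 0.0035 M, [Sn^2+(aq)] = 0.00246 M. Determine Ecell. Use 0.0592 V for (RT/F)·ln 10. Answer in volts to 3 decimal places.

+0.479 V

I₂/I⁻ is reduced (cathode, E° = +0.531 V) and Sn⁴⁺/Sn²⁺ is oxidized (anode).
E°cell = E°cat − E°an = +0.531 − (+0.142) = +0.389 V; n = 2.
The balanced reaction is I2(s) + Sn^2+(aq) → 2 I^-(aq) + Sn^4+(aq), so Q = ([I^-(aq)]^2·[Sn^4+(aq)]) / [Sn^2+(aq)] = 0.000889 and log Q = −3.051.
By the Nernst equation, E = +0.389 − (0.0592/2)·(−3.051) = +0.479 V.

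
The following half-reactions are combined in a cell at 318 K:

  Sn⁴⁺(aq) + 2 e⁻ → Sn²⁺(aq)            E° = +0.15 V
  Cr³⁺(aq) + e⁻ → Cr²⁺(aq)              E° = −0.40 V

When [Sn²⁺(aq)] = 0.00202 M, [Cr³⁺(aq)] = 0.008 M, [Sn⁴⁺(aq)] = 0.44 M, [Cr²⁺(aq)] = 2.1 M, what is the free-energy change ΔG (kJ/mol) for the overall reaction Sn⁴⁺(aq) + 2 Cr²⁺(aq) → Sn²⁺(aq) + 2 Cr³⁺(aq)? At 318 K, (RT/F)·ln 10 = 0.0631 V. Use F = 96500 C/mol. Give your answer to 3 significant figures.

−150 kJ/mol

With Sn⁴⁺/Sn²⁺ reduced at the cathode, E°cell = +0.15 − (−0.40) = +0.55 V and n = 2.
The reaction quotient is ([Sn²⁺(aq)]·[Cr³⁺(aq)]^2) / ([Sn⁴⁺(aq)]·[Cr²⁺(aq)]^2) = 6.66×10^−8; by Nernst, E = +0.55 − (0.0631/2)(−7.176) = +0.7764 V.
Finally ΔG = −nFE = −(2)(96500 C/mol)(+0.7764 V) = −150 kJ/mol.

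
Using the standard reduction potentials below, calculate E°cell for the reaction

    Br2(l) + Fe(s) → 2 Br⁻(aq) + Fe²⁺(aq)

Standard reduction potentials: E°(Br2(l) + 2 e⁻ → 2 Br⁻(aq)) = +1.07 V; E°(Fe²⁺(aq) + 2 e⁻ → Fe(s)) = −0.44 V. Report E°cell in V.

Br2(l) gains electrons, so the Br₂/Br⁻ couple is the cathode; the Fe²⁺/Fe couple is the anode.
E°cell = E°(cathode) − E°(anode) = +1.07 − (−0.44) = +1.51 V.

+1.51 V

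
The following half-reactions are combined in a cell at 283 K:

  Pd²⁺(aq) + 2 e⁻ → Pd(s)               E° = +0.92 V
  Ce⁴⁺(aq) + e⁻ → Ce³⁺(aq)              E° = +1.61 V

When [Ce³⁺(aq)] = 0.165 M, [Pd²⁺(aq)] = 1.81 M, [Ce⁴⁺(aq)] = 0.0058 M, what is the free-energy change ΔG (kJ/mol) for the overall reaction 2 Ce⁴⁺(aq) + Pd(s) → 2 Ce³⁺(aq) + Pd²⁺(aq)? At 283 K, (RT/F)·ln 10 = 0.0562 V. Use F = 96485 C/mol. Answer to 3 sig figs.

E°cell = +1.61 − (+0.92) = +0.69 V; the balanced reaction transfers n = 2 electrons.
Here Q = ([Ce³⁺(aq)]^2·[Pd²⁺(aq)]) / [Ce⁴⁺(aq)]^2 = 1.46×10^3 (log Q = 3.166), giving E = +0.69 − (0.0562/2)·(3.166) = +0.6010 V.
ΔG = −nFE = −(2)(96485)(+0.6010) J/mol = −116 kJ/mol.

−116 kJ/mol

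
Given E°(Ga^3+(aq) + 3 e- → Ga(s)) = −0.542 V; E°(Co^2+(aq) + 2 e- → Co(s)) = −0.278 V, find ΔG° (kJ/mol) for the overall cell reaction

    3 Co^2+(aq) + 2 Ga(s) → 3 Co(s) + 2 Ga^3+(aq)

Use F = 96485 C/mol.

In the reaction as written Co^2+(aq) is reduced, so the Co²⁺/Co couple is the cathode and Ga³⁺/Ga is the anode.
E°cell = −0.278 − (−0.542) = +0.264 V; balancing electrons gives n = 6.
ΔG° = −nFE°cell = −(6)(96485)(+0.264) J/mol = −153 kJ/mol.

−153 kJ/mol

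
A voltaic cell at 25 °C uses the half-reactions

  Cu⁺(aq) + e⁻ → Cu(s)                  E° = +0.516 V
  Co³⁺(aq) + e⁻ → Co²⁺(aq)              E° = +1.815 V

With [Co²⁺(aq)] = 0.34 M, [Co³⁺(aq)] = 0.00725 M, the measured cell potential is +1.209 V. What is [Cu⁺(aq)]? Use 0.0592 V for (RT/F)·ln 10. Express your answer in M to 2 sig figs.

The Co³⁺/Co²⁺ couple has the larger reduction potential, so it is the cathode: E°cell = +1.815 − (+0.516) = +1.299 V and n = 1.
From the Nernst equation, log Q = n(E° − E)/0.0592 = 1·(+1.299 − (+1.209))/0.0592 = 1.520.
The balanced reaction is Co³⁺(aq) + Cu(s) → Co²⁺(aq) + Cu⁺(aq), so Q = ([Co²⁺(aq)]·[Cu⁺(aq)]) / [Co³⁺(aq)].
Substituting the known concentrations and solving, log [Cu⁺(aq)] = −0.151 and [Cu⁺(aq)] = 0.71 M.

0.71 M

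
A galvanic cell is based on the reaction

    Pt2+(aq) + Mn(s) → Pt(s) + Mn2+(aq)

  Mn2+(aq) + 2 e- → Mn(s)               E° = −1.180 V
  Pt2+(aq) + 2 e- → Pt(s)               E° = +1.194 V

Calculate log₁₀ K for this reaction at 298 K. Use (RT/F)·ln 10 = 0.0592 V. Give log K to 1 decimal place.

The Pt²⁺/Pt couple is reduced (cathode); E°cell = +1.194 − (−1.180) = +2.374 V with n = 2.
At equilibrium E = 0, so log K = nE°cell / 0.0592 = (2)(+2.374) / 0.0592 = 80.2.

log K = 80.2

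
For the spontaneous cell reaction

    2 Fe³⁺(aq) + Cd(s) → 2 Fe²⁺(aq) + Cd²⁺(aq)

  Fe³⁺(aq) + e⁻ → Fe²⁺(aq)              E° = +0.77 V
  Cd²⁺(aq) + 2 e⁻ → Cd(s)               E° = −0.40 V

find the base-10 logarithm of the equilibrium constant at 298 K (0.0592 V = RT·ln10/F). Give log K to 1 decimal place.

The Fe³⁺/Fe²⁺ couple is reduced (cathode); E°cell = +0.77 − (−0.40) = +1.17 V with n = 2.
At equilibrium E = 0, so log K = nE°cell / 0.0592 = (2)(+1.17) / 0.0592 = 39.5.

log K = 39.5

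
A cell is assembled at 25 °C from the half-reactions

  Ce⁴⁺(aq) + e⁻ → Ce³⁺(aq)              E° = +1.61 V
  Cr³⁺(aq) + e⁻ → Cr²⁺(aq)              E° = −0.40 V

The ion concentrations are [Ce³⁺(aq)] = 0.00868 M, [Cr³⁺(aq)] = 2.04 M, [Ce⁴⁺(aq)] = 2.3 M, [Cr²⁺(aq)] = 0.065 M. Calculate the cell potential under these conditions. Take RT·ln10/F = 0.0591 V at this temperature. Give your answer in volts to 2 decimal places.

+2.06 V

Since E°(Ce⁴⁺/Ce³⁺) > E°(Cr³⁺/Cr²⁺), Ce⁴⁺/Ce³⁺ serves as the cathode.
E°cell = +1.61 − (−0.40) = +2.01 V, with n = 1 electron transferred.
For the overall reaction Ce⁴⁺(aq) + Cr²⁺(aq) → Ce³⁺(aq) + Cr³⁺(aq), Q = ([Ce³⁺(aq)]·[Cr³⁺(aq)]) / ([Ce⁴⁺(aq)]·[Cr²⁺(aq)]) = 0.118, giving log Q = −0.926.
By the Nernst equation, E = +2.01 − (0.0591/1)·(−0.926) = +2.06 V.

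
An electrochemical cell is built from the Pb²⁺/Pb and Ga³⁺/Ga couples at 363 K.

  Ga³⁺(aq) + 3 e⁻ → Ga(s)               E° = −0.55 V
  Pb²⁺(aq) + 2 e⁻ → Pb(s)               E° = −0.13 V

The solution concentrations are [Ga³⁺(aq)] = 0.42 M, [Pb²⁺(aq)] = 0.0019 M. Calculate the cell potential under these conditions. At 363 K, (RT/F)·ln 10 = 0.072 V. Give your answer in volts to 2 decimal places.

+0.33 V

Since E°(Pb²⁺/Pb) > E°(Ga³⁺/Ga), Pb²⁺/Pb serves as the cathode.
The standard potential is −0.13 − (−0.55) = +0.42 V and the balanced reaction transfers n = 6 electrons.
For the overall reaction 3 Pb²⁺(aq) + 2 Ga(s) → 3 Pb(s) + 2 Ga³⁺(aq), Q = [Ga³⁺(aq)]^2 / [Pb²⁺(aq)]^3 = 2.57×10^7, giving log Q = 7.410.
Applying E = E° − (RT ln10/nF)·log Q gives +0.42 − (0.072/6)(7.410) = +0.33 V.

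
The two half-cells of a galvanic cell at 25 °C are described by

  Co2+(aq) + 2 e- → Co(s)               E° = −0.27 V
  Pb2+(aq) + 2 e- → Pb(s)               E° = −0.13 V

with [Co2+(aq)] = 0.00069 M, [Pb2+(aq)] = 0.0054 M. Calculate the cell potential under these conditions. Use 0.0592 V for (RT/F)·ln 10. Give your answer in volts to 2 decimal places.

+0.17 V

The Pb²⁺/Pb couple has the more positive E°, so it is the cathode; Co²⁺/Co is the anode.
The standard potential is −0.13 − (−0.27) = +0.14 V and the balanced reaction transfers n = 2 electrons.
The balanced reaction is Pb2+(aq) + Co(s) → Pb(s) + Co2+(aq), so Q = [Co2+(aq)] / [Pb2+(aq)] = 0.128 and log Q = −0.894.
E = E° − (0.0592/n)·log Q = +0.14 − (0.0592/2)(−0.894) = +0.17 V.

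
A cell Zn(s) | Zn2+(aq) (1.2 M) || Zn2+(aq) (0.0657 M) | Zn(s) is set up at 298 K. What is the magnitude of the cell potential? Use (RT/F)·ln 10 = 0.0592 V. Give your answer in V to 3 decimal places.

For a concentration cell E°cell = 0, since both electrodes use the same couple.
The compartment with the higher Zn2+(aq) concentration (1.2 M) acts as the cathode; ions are reduced there and produced at the dilute (0.0657 M) anode.
With n = 2, Ecell = −(0.0592/2)·log([dilute]/[conc]) = −(0.0592/2)·log(0.0657/1.2) = +0.037 V.

0.037 V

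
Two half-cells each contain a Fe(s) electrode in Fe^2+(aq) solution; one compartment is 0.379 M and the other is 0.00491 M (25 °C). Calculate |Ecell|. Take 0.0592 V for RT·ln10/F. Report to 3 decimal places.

For a concentration cell E°cell = 0, since both electrodes use the same couple.
The compartment with the higher Fe^2+(aq) concentration (0.379 M) acts as the cathode; ions are reduced there and produced at the dilute (0.00491 M) anode.
With n = 2, Ecell = −(0.0592/2)·log([dilute]/[conc]) = −(0.0592/2)·log(0.00491/0.379) = +0.056 V.

0.056 V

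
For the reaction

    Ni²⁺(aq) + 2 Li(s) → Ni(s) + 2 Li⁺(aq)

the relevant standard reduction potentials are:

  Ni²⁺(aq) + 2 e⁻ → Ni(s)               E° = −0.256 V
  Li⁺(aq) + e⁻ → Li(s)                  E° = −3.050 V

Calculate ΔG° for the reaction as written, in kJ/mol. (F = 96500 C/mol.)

In the reaction as written Ni²⁺(aq) is reduced, so the Ni²⁺/Ni couple is the cathode and Li⁺/Li is the anode.
E°cell = −0.256 − (−3.050) = +2.794 V; balancing electrons gives n = 2.
ΔG° = −nFE°cell = −(2)(96500)(+2.794) J/mol = −539 kJ/mol.

−539 kJ/mol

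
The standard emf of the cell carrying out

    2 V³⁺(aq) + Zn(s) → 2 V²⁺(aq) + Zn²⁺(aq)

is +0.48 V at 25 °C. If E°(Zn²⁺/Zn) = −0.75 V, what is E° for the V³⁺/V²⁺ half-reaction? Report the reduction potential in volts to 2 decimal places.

−0.27 V

In the reaction as written the V³⁺/V²⁺ couple is reduced (cathode) and Zn²⁺/Zn is oxidized (anode), so E°cell = E°(V³⁺/V²⁺) − E°(Zn²⁺/Zn).
E°(V³⁺/V²⁺) = E°cell + E°(anode) = +0.48 + (−0.75) = −0.27 V.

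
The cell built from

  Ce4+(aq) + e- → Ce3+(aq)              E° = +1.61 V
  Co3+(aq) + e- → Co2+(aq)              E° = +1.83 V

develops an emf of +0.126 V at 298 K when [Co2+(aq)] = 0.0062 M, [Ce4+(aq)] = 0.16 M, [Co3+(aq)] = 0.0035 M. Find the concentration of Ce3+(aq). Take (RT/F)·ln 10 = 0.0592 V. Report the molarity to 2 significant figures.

0.0073 M

Co³⁺/Co²⁺ is the cathode (higher E°); E°cell = +1.83 − (+1.61) = +0.22 V with n = 1.
Rearranging E = E° − (0.0592/n)·log Q gives log Q = 1(+0.22 − (+0.126))/0.0592 = 1.588.
Balancing electrons gives Co3+(aq) + Ce3+(aq) → Co2+(aq) + Ce4+(aq); thus Q = ([Co2+(aq)]·[Ce4+(aq)]) / ([Co3+(aq)]·[Ce3+(aq)]).
Isolating [Ce3+(aq)] in Q = 10^{1.588} yields log [Ce3+(aq)] = −2.136, i.e. 0.0073 M.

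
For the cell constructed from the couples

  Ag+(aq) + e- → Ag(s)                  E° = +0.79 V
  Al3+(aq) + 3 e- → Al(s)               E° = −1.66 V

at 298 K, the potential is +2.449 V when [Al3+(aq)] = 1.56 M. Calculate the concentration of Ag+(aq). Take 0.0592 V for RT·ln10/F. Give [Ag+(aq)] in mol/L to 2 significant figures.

Ag⁺/Ag is the cathode (higher E°); E°cell = +0.79 − (−1.66) = +2.45 V with n = 3.
Since E = E° − (0.0592/n)·log Q, log Q = n(E° − E)/0.0592 = 0.051.
The balanced reaction is 3 Ag+(aq) + Al(s) → 3 Ag(s) + Al3+(aq), so Q = [Al3+(aq)] / [Ag+(aq)]^3.
Substituting the known concentrations and solving, log [Ag+(aq)] = 0.047 and [Ag+(aq)] = 1.1 M.

1.1 M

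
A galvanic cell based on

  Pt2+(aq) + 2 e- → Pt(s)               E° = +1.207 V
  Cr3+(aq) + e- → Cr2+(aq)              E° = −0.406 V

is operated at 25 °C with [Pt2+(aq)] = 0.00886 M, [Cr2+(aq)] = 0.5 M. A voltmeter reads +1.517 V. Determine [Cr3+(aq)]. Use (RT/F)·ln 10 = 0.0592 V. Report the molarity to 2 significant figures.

2.0 M

With Pt²⁺/Pt at the cathode and Cr³⁺/Cr²⁺ at the anode, E°cell = +1.207 − (−0.406) = +1.613 V (n = 2).
From the Nernst equation, log Q = n(E° − E)/0.0592 = 2·(+1.613 − (+1.517))/0.0592 = 3.243.
For Pt2+(aq) + 2 Cr2+(aq) → Pt(s) + 2 Cr3+(aq), the reaction quotient is Q = [Cr3+(aq)]^2 / ([Pt2+(aq)]·[Cr2+(aq)]^2).
Isolating [Cr3+(aq)] in Q = 10^{3.243} yields log [Cr3+(aq)] = 0.294, i.e. 2.0 M.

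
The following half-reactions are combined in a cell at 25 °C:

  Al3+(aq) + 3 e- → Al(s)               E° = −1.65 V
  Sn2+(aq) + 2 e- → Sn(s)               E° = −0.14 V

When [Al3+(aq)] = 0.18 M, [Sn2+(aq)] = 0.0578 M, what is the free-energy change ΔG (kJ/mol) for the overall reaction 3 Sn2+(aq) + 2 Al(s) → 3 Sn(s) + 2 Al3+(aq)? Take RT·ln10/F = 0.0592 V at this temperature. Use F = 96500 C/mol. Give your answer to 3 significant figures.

−862 kJ/mol

E°cell = −0.14 − (−1.65) = +1.51 V; the balanced reaction transfers n = 6 electrons.
Q = [Al3+(aq)]^2 / [Sn2+(aq)]^3 = 168, so log Q = 2.225 and E = +1.51 − (0.0592/6)(2.225) = +1.4880 V.
ΔG = −nFE = −(6)(96500)(+1.4880) J/mol = −862 kJ/mol.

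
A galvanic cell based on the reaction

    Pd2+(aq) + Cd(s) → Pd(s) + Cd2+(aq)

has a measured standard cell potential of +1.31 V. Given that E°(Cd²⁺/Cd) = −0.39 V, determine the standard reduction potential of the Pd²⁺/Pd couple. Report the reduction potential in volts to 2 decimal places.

+0.92 V

In the reaction as written the Pd²⁺/Pd couple is reduced (cathode) and Cd²⁺/Cd is oxidized (anode), so E°cell = E°(Pd²⁺/Pd) − E°(Cd²⁺/Cd).
E°(Pd²⁺/Pd) = E°cell + E°(anode) = +1.31 + (−0.39) = +0.92 V.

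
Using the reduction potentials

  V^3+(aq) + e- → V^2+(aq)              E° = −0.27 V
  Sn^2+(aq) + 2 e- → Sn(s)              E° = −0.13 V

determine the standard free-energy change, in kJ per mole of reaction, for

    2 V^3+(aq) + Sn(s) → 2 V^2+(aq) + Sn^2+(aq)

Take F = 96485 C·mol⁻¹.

In the reaction as written V^3+(aq) is reduced, so the V³⁺/V²⁺ couple is the cathode and Sn²⁺/Sn is the anode.
E°cell = −0.27 − (−0.13) = −0.14 V; balancing electrons gives n = 2.
ΔG° = −nFE°cell = −(2)(96485)(−0.14) J/mol = +27.0 kJ/mol.

+27.0 kJ/mol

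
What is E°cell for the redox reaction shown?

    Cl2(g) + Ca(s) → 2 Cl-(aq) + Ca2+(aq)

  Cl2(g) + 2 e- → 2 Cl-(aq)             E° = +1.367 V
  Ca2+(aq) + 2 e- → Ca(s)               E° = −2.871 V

+4.238 V

Cl2(g) gains electrons, so the Cl₂/Cl⁻ couple is the cathode; the Ca²⁺/Ca couple is the anode.
E°cell = E°(cathode) − E°(anode) = +1.367 − (−2.871) = +4.238 V.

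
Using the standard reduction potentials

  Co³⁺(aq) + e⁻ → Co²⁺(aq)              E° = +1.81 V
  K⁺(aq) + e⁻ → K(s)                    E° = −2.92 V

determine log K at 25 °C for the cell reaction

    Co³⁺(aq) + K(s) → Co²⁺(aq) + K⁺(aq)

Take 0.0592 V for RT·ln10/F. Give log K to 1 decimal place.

log K = 79.9

The Co³⁺/Co²⁺ couple is reduced (cathode); E°cell = +1.81 − (−2.92) = +4.73 V with n = 1.
At equilibrium E = 0, so log K = nE°cell / 0.0592 = (1)(+4.73) / 0.0592 = 79.9.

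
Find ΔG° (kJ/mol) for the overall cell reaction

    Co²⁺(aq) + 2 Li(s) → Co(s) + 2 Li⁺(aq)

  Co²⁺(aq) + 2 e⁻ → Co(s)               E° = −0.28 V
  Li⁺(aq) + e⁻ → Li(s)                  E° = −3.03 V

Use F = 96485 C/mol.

−531 kJ/mol

In the reaction as written Co²⁺(aq) is reduced, so the Co²⁺/Co couple is the cathode and Li⁺/Li is the anode.
E°cell = −0.28 − (−3.03) = +2.75 V; balancing electrons gives n = 2.
ΔG° = −nFE°cell = −(2)(96485)(+2.75) J/mol = −531 kJ/mol.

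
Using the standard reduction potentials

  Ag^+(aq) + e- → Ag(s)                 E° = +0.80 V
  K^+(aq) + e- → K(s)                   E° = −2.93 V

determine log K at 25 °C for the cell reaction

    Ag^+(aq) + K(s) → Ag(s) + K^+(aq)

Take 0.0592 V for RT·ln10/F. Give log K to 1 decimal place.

log K = 63.0

The Ag⁺/Ag couple is reduced (cathode); E°cell = +0.80 − (−2.93) = +3.73 V with n = 1.
At equilibrium E = 0, so log K = nE°cell / 0.0592 = (1)(+3.73) / 0.0592 = 63.0.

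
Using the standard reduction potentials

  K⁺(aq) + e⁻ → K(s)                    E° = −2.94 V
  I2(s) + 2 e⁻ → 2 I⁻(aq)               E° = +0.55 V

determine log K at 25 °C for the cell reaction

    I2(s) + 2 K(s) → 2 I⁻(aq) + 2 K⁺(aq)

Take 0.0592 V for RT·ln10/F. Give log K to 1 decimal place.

The I₂/I⁻ couple is reduced (cathode); E°cell = +0.55 − (−2.94) = +3.49 V with n = 2.
At equilibrium E = 0, so log K = nE°cell / 0.0592 = (2)(+3.49) / 0.0592 = 117.9.

log K = 117.9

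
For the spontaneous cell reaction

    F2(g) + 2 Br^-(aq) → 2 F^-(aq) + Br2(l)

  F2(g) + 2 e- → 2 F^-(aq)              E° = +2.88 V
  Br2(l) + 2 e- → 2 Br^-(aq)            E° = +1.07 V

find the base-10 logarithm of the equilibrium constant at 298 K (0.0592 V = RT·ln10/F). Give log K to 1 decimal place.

log K = 61.1

The F₂/F⁻ couple is reduced (cathode); E°cell = +2.88 − (+1.07) = +1.81 V with n = 2.
At equilibrium E = 0, so log K = nE°cell / 0.0592 = (2)(+1.81) / 0.0592 = 61.1.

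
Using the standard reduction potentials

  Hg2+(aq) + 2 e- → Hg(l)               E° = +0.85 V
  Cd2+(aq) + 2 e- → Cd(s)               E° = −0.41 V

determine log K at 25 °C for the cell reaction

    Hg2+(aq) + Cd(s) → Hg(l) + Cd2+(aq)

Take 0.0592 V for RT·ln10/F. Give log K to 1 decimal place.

The Hg²⁺/Hg couple is reduced (cathode); E°cell = +0.85 − (−0.41) = +1.26 V with n = 2.
At equilibrium E = 0, so log K = nE°cell / 0.0592 = (2)(+1.26) / 0.0592 = 42.6.

log K = 42.6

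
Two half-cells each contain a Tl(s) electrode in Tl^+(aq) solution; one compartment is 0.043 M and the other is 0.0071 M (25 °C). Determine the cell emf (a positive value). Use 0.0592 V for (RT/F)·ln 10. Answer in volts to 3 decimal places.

0.046 V

For a concentration cell E°cell = 0, since both electrodes use the same couple.
The compartment with the higher Tl^+(aq) concentration (0.043 M) acts as the cathode; ions are reduced there and produced at the dilute (0.0071 M) anode.
With n = 1, Ecell = −(0.0592/1)·log([dilute]/[conc]) = −(0.0592/1)·log(0.0071/0.043) = +0.046 V.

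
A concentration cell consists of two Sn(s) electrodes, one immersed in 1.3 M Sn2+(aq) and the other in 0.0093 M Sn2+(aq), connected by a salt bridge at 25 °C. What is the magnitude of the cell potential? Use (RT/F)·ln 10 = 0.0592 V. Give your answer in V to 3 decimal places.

0.064 V

For a concentration cell E°cell = 0, since both electrodes use the same couple.
The compartment with the higher Sn2+(aq) concentration (1.3 M) acts as the cathode; ions are reduced there and produced at the dilute (0.0093 M) anode.
With n = 2, Ecell = −(0.0592/2)·log([dilute]/[conc]) = −(0.0592/2)·log(0.0093/1.3) = +0.064 V.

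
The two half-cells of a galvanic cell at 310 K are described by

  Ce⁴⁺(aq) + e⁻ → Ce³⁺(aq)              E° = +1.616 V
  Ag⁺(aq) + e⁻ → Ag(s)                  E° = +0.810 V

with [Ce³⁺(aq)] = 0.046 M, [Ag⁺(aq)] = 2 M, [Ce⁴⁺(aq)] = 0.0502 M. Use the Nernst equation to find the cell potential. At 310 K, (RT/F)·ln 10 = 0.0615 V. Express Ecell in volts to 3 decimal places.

+0.790 V

The Ce⁴⁺/Ce³⁺ couple has the more positive E°, so it is the cathode; Ag⁺/Ag is the anode.
E°cell = E°cat − E°an = +1.616 − (+0.810) = +0.806 V; n = 1.
Balancing gives Ce⁴⁺(aq) + Ag(s) → Ce³⁺(aq) + Ag⁺(aq); hence Q = ([Ce³⁺(aq)]·[Ag⁺(aq)]) / [Ce⁴⁺(aq)] = 1.83 (log Q = 0.263).
Applying E = E° − (RT ln10/nF)·log Q gives +0.806 − (0.0615/1)(0.263) = +0.790 V.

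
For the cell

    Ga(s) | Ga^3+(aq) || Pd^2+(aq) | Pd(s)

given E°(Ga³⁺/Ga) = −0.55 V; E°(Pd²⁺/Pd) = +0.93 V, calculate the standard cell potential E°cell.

+1.48 V

By convention the left-hand electrode in cell notation is the anode (oxidation) and the right-hand electrode is the cathode (reduction).
E°cell = E°(right) − E°(left) = +0.93 − (−0.55) = +1.48 V.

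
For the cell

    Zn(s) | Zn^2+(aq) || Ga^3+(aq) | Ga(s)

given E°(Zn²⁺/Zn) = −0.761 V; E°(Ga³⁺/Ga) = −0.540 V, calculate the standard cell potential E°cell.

+0.221 V

By convention the left-hand electrode in cell notation is the anode (oxidation) and the right-hand electrode is the cathode (reduction).
E°cell = E°(right) − E°(left) = −0.540 − (−0.761) = +0.221 V.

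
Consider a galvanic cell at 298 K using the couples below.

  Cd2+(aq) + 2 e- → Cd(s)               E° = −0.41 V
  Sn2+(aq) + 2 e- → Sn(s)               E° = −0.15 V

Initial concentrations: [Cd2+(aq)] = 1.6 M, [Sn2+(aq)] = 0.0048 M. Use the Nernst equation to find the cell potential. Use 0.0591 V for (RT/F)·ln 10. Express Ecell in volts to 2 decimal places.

Sn²⁺/Sn is reduced (cathode, E° = −0.15 V) and Cd²⁺/Cd is oxidized (anode).
The standard potential is −0.15 − (−0.41) = +0.26 V and the balanced reaction transfers n = 2 electrons.
For the overall reaction Sn2+(aq) + Cd(s) → Sn(s) + Cd2+(aq), Q = [Cd2+(aq)] / [Sn2+(aq)] = 333, giving log Q = 2.523.
E = E° − (0.0591/n)·log Q = +0.26 − (0.0591/2)(2.523) = +0.19 V.

+0.19 V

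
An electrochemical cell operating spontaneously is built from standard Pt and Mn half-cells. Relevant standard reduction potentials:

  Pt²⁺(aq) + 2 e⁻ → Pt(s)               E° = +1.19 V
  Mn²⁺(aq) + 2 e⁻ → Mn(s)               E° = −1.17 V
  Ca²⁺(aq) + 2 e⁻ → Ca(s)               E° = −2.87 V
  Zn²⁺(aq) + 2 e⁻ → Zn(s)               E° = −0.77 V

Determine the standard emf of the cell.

+2.36 V

Of the two couples in this cell, the one with the more positive reduction potential is reduced at the cathode: here that is Pt²⁺/Pt (+1.19 V); Mn²⁺/Mn (−1.17 V) is the anode.
E°cell = E°(cathode) − E°(anode) = +1.19 − (−1.17) = +2.36 V.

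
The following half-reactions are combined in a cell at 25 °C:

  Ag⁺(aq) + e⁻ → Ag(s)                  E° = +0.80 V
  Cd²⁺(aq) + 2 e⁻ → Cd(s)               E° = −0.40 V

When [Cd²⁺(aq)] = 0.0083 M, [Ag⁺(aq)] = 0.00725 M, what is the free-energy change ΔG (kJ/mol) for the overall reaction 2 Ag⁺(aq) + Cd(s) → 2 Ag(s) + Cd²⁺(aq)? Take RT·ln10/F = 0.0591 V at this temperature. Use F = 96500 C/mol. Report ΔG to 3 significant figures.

With Ag⁺/Ag reduced at the cathode, E°cell = +0.80 − (−0.40) = +1.20 V and n = 2.
Here Q = [Cd²⁺(aq)] / [Ag⁺(aq)]^2 = 158 (log Q = 2.198), giving E = +1.20 − (0.0591/2)·(2.198) = +1.1350 V.
Then ΔG = −nFE = −2 × 96500 × +1.1350 J/mol = −219 kJ/mol.

−219 kJ/mol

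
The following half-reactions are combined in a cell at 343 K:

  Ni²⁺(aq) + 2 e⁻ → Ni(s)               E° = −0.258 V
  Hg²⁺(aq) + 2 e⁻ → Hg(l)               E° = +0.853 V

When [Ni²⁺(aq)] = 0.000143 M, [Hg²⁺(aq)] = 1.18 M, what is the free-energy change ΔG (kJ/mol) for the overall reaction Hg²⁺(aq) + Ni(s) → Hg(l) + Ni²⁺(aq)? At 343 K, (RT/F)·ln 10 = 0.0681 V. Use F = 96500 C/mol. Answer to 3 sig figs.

−240 kJ/mol

The standard cell potential is +0.853 − (−0.258) = +1.111 V, with n = 2 electrons in the balanced equation.
Q = [Ni²⁺(aq)] / [Hg²⁺(aq)] = 0.000121, so log Q = −3.917 and E = +1.111 − (0.0681/2)(−3.917) = +1.2444 V.
Then ΔG = −nFE = −2 × 96500 × +1.2444 J/mol = −240 kJ/mol.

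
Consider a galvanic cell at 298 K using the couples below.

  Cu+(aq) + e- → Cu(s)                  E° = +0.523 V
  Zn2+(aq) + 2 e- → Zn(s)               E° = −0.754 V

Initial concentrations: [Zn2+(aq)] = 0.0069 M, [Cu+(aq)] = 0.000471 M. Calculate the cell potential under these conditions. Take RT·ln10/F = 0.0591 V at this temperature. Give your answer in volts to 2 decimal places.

+1.14 V

Cu⁺/Cu is reduced (cathode, E° = +0.523 V) and Zn²⁺/Zn is oxidized (anode).
E°cell = E°cat − E°an = +0.523 − (−0.754) = +1.277 V; n = 2.
The balanced reaction is 2 Cu+(aq) + Zn(s) → 2 Cu(s) + Zn2+(aq), so Q = [Zn2+(aq)] / [Cu+(aq)]^2 = 3.11×10^4 and log Q = 4.493.
Applying E = E° − (RT ln10/nF)·log Q gives +1.277 − (0.0591/2)(4.493) = +1.14 V.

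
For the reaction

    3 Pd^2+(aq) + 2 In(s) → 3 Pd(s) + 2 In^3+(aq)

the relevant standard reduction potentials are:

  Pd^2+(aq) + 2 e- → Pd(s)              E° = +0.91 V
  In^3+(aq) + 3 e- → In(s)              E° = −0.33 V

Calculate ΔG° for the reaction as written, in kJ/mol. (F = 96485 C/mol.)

−718 kJ/mol

In the reaction as written Pd^2+(aq) is reduced, so the Pd²⁺/Pd couple is the cathode and In³⁺/In is the anode.
E°cell = +0.91 − (−0.33) = +1.24 V; balancing electrons gives n = 6.
ΔG° = −nFE°cell = −(6)(96485)(+1.24) J/mol = −718 kJ/mol.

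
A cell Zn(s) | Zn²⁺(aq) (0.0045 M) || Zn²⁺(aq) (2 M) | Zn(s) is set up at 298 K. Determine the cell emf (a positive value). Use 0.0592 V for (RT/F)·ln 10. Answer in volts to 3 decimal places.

For a concentration cell E°cell = 0, since both electrodes use the same couple.
The compartment with the higher Zn²⁺(aq) concentration (2 M) acts as the cathode; ions are reduced there and produced at the dilute (0.0045 M) anode.
With n = 2, Ecell = −(0.0592/2)·log([dilute]/[conc]) = −(0.0592/2)·log(0.0045/2) = +0.078 V.

0.078 V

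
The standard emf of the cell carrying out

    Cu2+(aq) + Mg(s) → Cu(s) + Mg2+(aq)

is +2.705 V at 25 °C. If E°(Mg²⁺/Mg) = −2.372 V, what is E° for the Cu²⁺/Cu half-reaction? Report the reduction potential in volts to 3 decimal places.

+0.333 V

In the reaction as written the Cu²⁺/Cu couple is reduced (cathode) and Mg²⁺/Mg is oxidized (anode), so E°cell = E°(Cu²⁺/Cu) − E°(Mg²⁺/Mg).
E°(Cu²⁺/Cu) = E°cell + E°(anode) = +2.705 + (−2.372) = +0.333 V.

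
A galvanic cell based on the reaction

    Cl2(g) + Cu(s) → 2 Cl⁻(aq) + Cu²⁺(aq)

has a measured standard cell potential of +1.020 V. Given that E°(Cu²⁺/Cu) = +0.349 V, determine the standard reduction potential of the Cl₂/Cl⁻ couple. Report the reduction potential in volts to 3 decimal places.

+1.369 V

In the reaction as written the Cl₂/Cl⁻ couple is reduced (cathode) and Cu²⁺/Cu is oxidized (anode), so E°cell = E°(Cl₂/Cl⁻) − E°(Cu²⁺/Cu).
E°(Cl₂/Cl⁻) = E°cell + E°(anode) = +1.020 + (+0.349) = +1.369 V.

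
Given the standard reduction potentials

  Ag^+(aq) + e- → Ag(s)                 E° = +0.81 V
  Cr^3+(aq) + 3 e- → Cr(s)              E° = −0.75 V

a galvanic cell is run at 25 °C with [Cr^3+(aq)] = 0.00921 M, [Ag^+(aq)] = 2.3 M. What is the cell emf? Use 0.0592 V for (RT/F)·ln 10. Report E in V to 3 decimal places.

+1.622 V

Since E°(Ag⁺/Ag) > E°(Cr³⁺/Cr), Ag⁺/Ag serves as the cathode.
E°cell = +0.81 − (−0.75) = +1.56 V, with n = 3 electrons transferred.
The balanced reaction is 3 Ag^+(aq) + Cr(s) → 3 Ag(s) + Cr^3+(aq), so Q = [Cr^3+(aq)] / [Ag^+(aq)]^3 = 0.000757 and log Q = −3.121.
Applying E = E° − (RT ln10/nF)·log Q gives +1.56 − (0.0592/3)(−3.121) = +1.622 V.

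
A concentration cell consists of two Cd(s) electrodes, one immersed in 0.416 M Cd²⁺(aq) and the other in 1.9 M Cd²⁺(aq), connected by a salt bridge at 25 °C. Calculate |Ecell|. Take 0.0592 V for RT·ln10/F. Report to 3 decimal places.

For a concentration cell E°cell = 0, since both electrodes use the same couple.
The compartment with the higher Cd²⁺(aq) concentration (1.9 M) acts as the cathode; ions are reduced there and produced at the dilute (0.416 M) anode.
With n = 2, Ecell = −(0.0592/2)·log([dilute]/[conc]) = −(0.0592/2)·log(0.416/1.9) = +0.020 V.

0.020 V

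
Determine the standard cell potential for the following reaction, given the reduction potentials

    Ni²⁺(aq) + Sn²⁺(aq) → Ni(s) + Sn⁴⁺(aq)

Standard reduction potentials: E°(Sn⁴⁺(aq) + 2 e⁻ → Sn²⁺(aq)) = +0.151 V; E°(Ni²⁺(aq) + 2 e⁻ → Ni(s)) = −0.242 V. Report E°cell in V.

Ni²⁺(aq) gains electrons, so the Ni²⁺/Ni couple is the cathode; the Sn⁴⁺/Sn²⁺ couple is the anode.
E°cell = E°(cathode) − E°(anode) = −0.242 − (+0.151) = −0.393 V.
The negative E°cell means the reaction is non-spontaneous in the direction written.

−0.393 V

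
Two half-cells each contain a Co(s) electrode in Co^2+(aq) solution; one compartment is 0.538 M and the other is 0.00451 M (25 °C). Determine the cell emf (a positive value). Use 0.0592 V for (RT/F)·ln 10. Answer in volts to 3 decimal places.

For a concentration cell E°cell = 0, since both electrodes use the same couple.
The compartment with the higher Co^2+(aq) concentration (0.538 M) acts as the cathode; ions are reduced there and produced at the dilute (0.00451 M) anode.
With n = 2, Ecell = −(0.0592/2)·log([dilute]/[conc]) = −(0.0592/2)·log(0.00451/0.538) = +0.061 V.

0.061 V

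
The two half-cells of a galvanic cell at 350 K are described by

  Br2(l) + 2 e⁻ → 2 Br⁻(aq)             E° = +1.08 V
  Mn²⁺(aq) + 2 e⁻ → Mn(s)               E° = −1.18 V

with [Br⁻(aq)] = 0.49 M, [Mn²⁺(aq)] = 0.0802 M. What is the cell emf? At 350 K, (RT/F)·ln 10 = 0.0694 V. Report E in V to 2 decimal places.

The Br₂/Br⁻ couple has the more positive E°, so it is the cathode; Mn²⁺/Mn is the anode.
E°cell = +1.08 − (−1.18) = +2.26 V, with n = 2 electrons transferred.
Balancing gives Br2(l) + Mn(s) → 2 Br⁻(aq) + Mn²⁺(aq); hence Q = [Br⁻(aq)]^2·[Mn²⁺(aq)] = 0.0193 (log Q = −1.715).
By the Nernst equation, E = +2.26 − (0.0694/2)·(−1.715) = +2.32 V.

+2.32 V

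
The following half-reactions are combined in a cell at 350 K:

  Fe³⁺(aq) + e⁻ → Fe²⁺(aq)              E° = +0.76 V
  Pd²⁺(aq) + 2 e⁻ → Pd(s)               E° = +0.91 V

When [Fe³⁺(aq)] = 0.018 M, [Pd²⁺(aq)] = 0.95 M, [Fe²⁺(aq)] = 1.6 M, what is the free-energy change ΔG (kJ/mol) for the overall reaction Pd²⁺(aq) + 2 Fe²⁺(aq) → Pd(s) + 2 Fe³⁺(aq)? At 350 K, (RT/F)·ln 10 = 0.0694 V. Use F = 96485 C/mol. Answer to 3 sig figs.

−54.9 kJ/mol

With Pd²⁺/Pd reduced at the cathode, E°cell = +0.91 − (+0.76) = +0.15 V and n = 2.
The reaction quotient is [Fe³⁺(aq)]^2 / ([Pd²⁺(aq)]·[Fe²⁺(aq)]^2) = 0.000133; by Nernst, E = +0.15 − (0.0694/2)(−3.875) = +0.2845 V.
Finally ΔG = −nFE = −(2)(96485 C/mol)(+0.2845 V) = −54.9 kJ/mol.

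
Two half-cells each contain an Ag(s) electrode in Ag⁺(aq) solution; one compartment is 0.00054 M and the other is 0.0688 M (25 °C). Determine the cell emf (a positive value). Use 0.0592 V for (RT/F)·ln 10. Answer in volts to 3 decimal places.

0.125 V

For a concentration cell E°cell = 0, since both electrodes use the same couple.
The compartment with the higher Ag⁺(aq) concentration (0.0688 M) acts as the cathode; ions are reduced there and produced at the dilute (0.00054 M) anode.
With n = 1, Ecell = −(0.0592/1)·log([dilute]/[conc]) = −(0.0592/1)·log(0.00054/0.0688) = +0.125 V.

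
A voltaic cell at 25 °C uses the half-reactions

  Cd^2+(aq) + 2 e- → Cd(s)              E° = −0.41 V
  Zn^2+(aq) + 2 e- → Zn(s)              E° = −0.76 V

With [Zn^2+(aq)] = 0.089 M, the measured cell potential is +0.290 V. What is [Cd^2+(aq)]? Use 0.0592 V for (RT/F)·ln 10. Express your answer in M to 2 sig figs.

0.00084 M

The Cd²⁺/Cd couple has the larger reduction potential, so it is the cathode: E°cell = −0.41 − (−0.76) = +0.35 V and n = 2.
Rearranging E = E° − (0.0592/n)·log Q gives log Q = 2(+0.35 − (+0.290))/0.0592 = 2.027.
Balancing electrons gives Cd^2+(aq) + Zn(s) → Cd(s) + Zn^2+(aq); thus Q = [Zn^2+(aq)] / [Cd^2+(aq)].
Isolating [Cd^2+(aq)] in Q = 10^{2.027} yields log [Cd^2+(aq)] = −3.078, i.e. 0.00084 M.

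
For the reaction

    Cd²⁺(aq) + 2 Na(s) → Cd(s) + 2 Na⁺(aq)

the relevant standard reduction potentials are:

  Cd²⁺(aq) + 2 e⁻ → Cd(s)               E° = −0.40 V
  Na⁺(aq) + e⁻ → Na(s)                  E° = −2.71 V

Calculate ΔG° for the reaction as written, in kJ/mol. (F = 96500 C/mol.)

−446 kJ/mol

In the reaction as written Cd²⁺(aq) is reduced, so the Cd²⁺/Cd couple is the cathode and Na⁺/Na is the anode.
E°cell = −0.40 − (−2.71) = +2.31 V; balancing electrons gives n = 2.
ΔG° = −nFE°cell = −(2)(96500)(+2.31) J/mol = −446 kJ/mol.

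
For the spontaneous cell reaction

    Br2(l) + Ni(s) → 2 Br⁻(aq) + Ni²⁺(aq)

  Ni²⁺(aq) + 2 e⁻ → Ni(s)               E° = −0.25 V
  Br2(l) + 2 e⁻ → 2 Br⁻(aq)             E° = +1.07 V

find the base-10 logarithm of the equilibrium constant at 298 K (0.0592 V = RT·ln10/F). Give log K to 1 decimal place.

The Br₂/Br⁻ couple is reduced (cathode); E°cell = +1.07 − (−0.25) = +1.32 V with n = 2.
At equilibrium E = 0, so log K = nE°cell / 0.0592 = (2)(+1.32) / 0.0592 = 44.6.

log K = 44.6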